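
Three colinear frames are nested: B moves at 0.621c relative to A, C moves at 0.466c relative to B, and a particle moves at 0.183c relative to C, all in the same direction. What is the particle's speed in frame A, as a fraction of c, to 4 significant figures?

Compose boost 2: (0.466 + 0.621)/(1 + 0.466×0.621) = 1.087/1.28939 = 0.843037
Compose boost 3: (0.183 + 0.843037)/(1 + 0.183×0.843037) = 1.02604/1.15428 = 0.8889

u ≈ 0.8889c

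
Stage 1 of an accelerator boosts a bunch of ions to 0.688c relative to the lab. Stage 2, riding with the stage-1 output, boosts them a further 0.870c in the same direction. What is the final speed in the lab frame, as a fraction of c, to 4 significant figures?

Compose boost 2: (0.870 + 0.688)/(1 + 0.870×0.688) = 1.558/1.59856 = 0.9746

u ≈ 0.9746c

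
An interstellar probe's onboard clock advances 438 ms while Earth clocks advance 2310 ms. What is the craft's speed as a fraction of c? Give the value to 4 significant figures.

β ≈ 0.9819

γ = Δt/τ₀ = 2310/438 = 5.27397
β = √(1 − 1/γ²) = √(1 − 1/5.27397²) = 0.9819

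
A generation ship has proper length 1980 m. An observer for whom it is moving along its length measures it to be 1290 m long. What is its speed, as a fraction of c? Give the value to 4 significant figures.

γ = L₀/L = 1980/1290 = 1.53488
β = √(1 − 1/γ²) = 0.7586

β ≈ 0.7586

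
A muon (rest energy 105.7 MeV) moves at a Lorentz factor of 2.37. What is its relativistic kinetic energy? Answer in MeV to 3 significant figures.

γ = 2.37 (given)
K = (γ − 1)m₀c² = (2.37 − 1) × 105.7 MeV = 1.3700 × 105.7 MeV = 145 MeV

K ≈ 145 MeV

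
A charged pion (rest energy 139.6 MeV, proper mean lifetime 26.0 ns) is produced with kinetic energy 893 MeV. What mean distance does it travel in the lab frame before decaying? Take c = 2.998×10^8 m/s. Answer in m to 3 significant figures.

d ≈ 57.1 m

γ = 1 + K/(m₀c²) = 1 + 893/139.6 = 7.3968
β = √(1 − 1/γ²) = 0.99082
Dilated lifetime: γτ₀ = 7.3968 × 26.0 ns = 192.32 ns
d = βc·γτ₀ = 0.99082 × (2.998×10^8 m/s) × 1.9232×10^-7 s = 57.1 m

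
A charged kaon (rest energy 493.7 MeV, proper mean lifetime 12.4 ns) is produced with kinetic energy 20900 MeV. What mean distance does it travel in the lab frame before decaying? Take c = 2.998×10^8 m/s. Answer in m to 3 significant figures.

d ≈ 161 m

γ = 1 + K/(m₀c²) = 1 + 20900/493.7 = 43.333
β = √(1 − 1/γ²) = 0.99973
Dilated lifetime: γτ₀ = 43.333 × 12.4 ns = 537.33 ns
d = βc·γτ₀ = 0.99973 × (2.998×10^8 m/s) × 5.3733×10^-7 s = 161 m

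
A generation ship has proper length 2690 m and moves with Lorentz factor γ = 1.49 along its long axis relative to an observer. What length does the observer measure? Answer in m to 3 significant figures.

L ≈ 1810 m

γ = 1.49 (given)
Length contraction: L = L₀/γ = 2690/1.49 = 1810 m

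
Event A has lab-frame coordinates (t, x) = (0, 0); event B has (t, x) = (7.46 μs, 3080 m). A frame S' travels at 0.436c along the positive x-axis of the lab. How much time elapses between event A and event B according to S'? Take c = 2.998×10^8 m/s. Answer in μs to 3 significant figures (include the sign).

γ = 1/√(1 − 0.436²) = 1.1112
Δt' = γ(Δt − vΔx/c²) = 1.1112 × (7.46 μs − 0.436×3080 m / (2.998×10^8 m/s))
= 1.1112 × (2.9807 μs) = 3.31 μs

Δt' ≈ 3.31 μs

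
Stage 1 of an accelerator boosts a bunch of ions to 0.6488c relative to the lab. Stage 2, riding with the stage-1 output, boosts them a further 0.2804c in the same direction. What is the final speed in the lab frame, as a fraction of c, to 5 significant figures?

Compose boost 2: (0.2804 + 0.6488)/(1 + 0.2804×0.6488) = 0.92920/1.181924 = 0.78618

u ≈ 0.78618c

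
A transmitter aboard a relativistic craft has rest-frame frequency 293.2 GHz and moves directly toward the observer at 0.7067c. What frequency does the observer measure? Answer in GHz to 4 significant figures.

Relativistic Doppler: f_obs = f_src √((1+β)/(1−β))
= 293.2 × √(1.70670/0.293300) = 293.2 × 2.41225 = 707.3 GHz

f_obs ≈ 707.3 GHz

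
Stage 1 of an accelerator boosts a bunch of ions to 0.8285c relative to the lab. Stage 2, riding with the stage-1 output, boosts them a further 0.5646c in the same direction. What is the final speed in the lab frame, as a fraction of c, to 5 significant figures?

u ≈ 0.94913c

Compose boost 2: (0.5646 + 0.8285)/(1 + 0.5646×0.8285) = 1.3931/1.467771 = 0.94913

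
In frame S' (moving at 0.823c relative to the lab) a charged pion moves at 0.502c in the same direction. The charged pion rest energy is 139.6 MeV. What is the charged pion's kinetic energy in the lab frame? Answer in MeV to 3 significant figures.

K ≈ 262 MeV

u_lab = (0.502 + 0.823)/(1 + 0.502×0.823) = 0.937624
γ = 1/√(1 − 0.937624²) = 2.8765
K = (γ − 1)m₀c² = (2.8765 − 1) × 139.6 = 1.8765 × 139.6 = 262 MeV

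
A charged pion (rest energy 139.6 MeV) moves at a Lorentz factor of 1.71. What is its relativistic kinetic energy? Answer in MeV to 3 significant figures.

γ = 1.71 (given)
K = (γ − 1)m₀c² = (1.71 − 1) × 139.6 MeV = 0.71000 × 139.6 MeV = 99.1 MeV

K ≈ 99.1 MeV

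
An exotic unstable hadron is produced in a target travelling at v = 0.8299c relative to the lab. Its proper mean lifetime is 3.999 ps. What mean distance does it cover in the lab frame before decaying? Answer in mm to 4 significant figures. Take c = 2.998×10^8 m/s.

γ = 1/√(1 − 0.8299²) = 1.79240
Dilated lifetime: Δt = γτ₀ = 1.79240 × 3.999 ps = 7.16779 ps
d = vΔt = 0.8299c × 7.16779 ps = 2.48804×10^8 m/s × 7.16779×10^-12 s = 1.783 mm

d ≈ 1.783 mm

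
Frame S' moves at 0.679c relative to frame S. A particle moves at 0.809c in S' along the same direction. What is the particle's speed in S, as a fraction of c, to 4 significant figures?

u ≈ 0.9604c

Relativistic velocity addition: u = (u' + v)/(1 + u'v/c²)
= (0.809 + 0.679)/(1 + 0.809×0.679) = 1.488/1.54931 = 0.9604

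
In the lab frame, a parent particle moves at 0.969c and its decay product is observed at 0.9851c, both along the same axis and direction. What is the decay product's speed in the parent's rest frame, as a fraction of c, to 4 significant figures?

Inverse velocity addition: u' = (u − v)/(1 − uv/c²)
= (0.9851 − 0.969)/(1 − 0.9851×0.969) = 0.01610/0.0454381 = 0.3543

u' ≈ 0.3543c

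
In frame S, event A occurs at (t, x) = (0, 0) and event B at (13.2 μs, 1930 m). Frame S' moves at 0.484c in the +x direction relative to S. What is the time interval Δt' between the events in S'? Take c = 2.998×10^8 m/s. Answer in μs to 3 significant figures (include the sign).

γ = 1/√(1 − 0.484²) = 1.1428
Δt' = γ(Δt − vΔx/c²) = 1.1428 × (13.2 μs − 0.484×1930 m / (2.998×10^8 m/s))
= 1.1428 × (10.084 μs) = 11.5 μs

Δt' ≈ 11.5 μs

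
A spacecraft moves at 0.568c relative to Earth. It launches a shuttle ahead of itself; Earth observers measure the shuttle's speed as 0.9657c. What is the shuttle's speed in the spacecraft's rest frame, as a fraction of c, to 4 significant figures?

Inverse velocity addition: u' = (u − v)/(1 − uv/c²)
= (0.9657 − 0.568)/(1 − 0.9657×0.568) = 0.3977/0.451482 = 0.8809

u' ≈ 0.8809c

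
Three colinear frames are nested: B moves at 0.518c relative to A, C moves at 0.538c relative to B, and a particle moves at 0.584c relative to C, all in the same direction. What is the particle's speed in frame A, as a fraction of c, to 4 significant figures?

Compose boost 2: (0.538 + 0.518)/(1 + 0.538×0.518) = 1.056/1.27868 = 0.825849
Compose boost 3: (0.584 + 0.825849)/(1 + 0.584×0.825849) = 1.40985/1.48230 = 0.9511

u ≈ 0.9511c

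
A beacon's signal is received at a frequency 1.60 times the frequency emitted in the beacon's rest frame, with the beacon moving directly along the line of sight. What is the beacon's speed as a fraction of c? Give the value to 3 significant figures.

f_obs/f_src = √((1+β)/(1−β)) = 1.60  ⇒  (1+β)/(1−β) = 2.5600
β = |1 − D²|/(1 + D²) = |1 − 2.5600|/(1 + 2.5600) = 0.438

β ≈ 0.438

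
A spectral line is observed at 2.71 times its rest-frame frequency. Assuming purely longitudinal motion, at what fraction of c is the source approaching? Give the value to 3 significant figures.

f_obs/f_src = √((1+β)/(1−β)) = 2.71  ⇒  (1+β)/(1−β) = 7.3441
β = |1 − D²|/(1 + D²) = |1 − 7.3441|/(1 + 7.3441) = 0.760

β ≈ 0.760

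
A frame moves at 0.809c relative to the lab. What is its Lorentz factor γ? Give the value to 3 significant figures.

γ ≈ 1.70

γ = 1/√(1 − β²) = 1/√(1 − 0.809²) = 1/√(0.34552) = 1.70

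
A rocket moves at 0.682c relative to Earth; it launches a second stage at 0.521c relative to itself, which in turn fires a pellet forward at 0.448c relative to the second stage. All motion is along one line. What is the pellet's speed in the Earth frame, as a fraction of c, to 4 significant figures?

u ≈ 0.9556c

Compose boost 2: (0.521 + 0.682)/(1 + 0.521×0.682) = 1.203/1.35532 = 0.887612
Compose boost 3: (0.448 + 0.887612)/(1 + 0.448×0.887612) = 1.33561/1.39765 = 0.9556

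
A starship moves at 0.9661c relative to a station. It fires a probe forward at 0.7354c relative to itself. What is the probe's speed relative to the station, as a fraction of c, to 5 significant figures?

u ≈ 0.99476c

Relativistic velocity addition: u = (u' + v)/(1 + u'v/c²)
= (0.7354 + 0.9661)/(1 + 0.7354×0.9661) = 1.7015/1.710470 = 0.99476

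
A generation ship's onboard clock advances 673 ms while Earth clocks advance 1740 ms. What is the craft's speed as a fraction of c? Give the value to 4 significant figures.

γ = Δt/τ₀ = 1740/673 = 2.58544
β = √(1 − 1/γ²) = √(1 − 1/2.58544²) = 0.9222

β ≈ 0.9222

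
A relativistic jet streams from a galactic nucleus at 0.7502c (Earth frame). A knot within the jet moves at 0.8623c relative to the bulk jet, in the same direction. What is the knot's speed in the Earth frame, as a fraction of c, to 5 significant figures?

Relativistic velocity addition: u = (u' + v)/(1 + u'v/c²)
= (0.8623 + 0.7502)/(1 + 0.8623×0.7502) = 1.6125/1.646897 = 0.97911

u ≈ 0.97911c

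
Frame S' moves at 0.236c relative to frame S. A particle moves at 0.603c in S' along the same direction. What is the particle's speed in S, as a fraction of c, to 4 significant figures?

u ≈ 0.7345c

Relativistic velocity addition: u = (u' + v)/(1 + u'v/c²)
= (0.603 + 0.236)/(1 + 0.603×0.236) = 0.8390/1.14231 = 0.7345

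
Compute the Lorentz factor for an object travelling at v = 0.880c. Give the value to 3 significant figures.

γ ≈ 2.11

γ = 1/√(1 − β²) = 1/√(1 − 0.880²) = 1/√(0.22560) = 2.11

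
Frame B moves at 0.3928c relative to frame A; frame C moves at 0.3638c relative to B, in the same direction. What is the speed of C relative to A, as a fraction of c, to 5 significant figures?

Compose boost 2: (0.3638 + 0.3928)/(1 + 0.3638×0.3928) = 0.75660/1.142901 = 0.66200

u ≈ 0.66200c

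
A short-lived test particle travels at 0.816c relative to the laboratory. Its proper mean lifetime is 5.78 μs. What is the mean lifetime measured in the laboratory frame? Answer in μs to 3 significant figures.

Δt ≈ 10.0 μs

γ = 1/√(1 − 0.816²) = 1.7299
Time dilation: Δt = γτ₀ = 1.7299 × 5.78 μs = 10.0 μs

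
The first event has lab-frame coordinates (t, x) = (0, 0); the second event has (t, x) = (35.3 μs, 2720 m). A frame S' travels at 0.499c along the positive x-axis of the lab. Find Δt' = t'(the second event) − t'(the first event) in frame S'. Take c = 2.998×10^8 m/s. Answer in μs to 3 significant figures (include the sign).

γ = 1/√(1 − 0.499²) = 1.1539
Δt' = γ(Δt − vΔx/c²) = 1.1539 × (35.3 μs − 0.499×2720 m / (2.998×10^8 m/s))
= 1.1539 × (30.773 μs) = 35.5 μs

Δt' ≈ 35.5 μs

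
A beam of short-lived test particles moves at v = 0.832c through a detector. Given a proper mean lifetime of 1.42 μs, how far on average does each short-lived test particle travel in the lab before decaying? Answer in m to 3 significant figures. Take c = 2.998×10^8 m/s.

γ = 1/√(1 − 0.832²) = 1.8025
Dilated lifetime: Δt = γτ₀ = 1.8025 × 1.42 μs = 2.5596 μs
d = vΔt = 0.832c × 2.5596 μs = 2.4943×10^8 m/s × 2.5596×10^-6 s = 638 m

d ≈ 638 m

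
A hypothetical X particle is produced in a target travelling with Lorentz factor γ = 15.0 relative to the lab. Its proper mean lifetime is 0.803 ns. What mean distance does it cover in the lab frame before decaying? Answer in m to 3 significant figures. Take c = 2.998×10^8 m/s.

d ≈ 3.60 m

β = √(1 − 1/γ²) = √(1 − 1/15.0²) = 0.99778
Dilated lifetime: Δt = γτ₀ = 15.0 × 0.803 ns = 12.045 ns
d = vΔt = 0.99778c × 12.045 ns = 2.9913×10^8 m/s × 1.2045×10^-8 s = 3.60 m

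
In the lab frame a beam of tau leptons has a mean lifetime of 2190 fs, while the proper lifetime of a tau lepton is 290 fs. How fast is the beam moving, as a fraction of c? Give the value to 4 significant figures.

β ≈ 0.9912

γ = Δt/τ₀ = 2190/290 = 7.55172
β = √(1 − 1/γ²) = √(1 − 1/7.55172²) = 0.9912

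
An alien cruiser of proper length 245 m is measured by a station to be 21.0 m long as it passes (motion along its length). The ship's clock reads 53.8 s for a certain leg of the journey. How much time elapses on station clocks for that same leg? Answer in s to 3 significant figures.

Length contraction ⇒ γ = L₀/L = 245/21.0 = 11.667
Time dilation: Δt = γτ₀ = 11.667 × 53.8 s = 628 s

Δt ≈ 628 s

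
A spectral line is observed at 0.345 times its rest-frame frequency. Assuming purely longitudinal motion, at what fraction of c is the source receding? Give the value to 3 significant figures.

f_obs/f_src = √((1−β)/(1+β)) = 0.345  ⇒  (1−β)/(1+β) = 0.11902
β = |1 − D²|/(1 + D²) = |1 − 0.11902|/(1 + 0.11902) = 0.787

β ≈ 0.787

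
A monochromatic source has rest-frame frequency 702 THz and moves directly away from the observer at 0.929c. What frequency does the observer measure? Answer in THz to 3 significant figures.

f_obs ≈ 135 THz

Relativistic Doppler: f_obs = f_src √((1−β)/(1+β))
= 702 × √(0.071000/1.9290) = 702 × 0.19185 = 135 THz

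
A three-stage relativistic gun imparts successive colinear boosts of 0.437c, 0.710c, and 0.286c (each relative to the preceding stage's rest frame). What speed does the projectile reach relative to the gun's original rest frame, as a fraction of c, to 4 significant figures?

u ≈ 0.9288c

Compose boost 2: (0.710 + 0.437)/(1 + 0.710×0.437) = 1.147/1.31027 = 0.875392
Compose boost 3: (0.286 + 0.875392)/(1 + 0.286×0.875392) = 1.16139/1.25036 = 0.9288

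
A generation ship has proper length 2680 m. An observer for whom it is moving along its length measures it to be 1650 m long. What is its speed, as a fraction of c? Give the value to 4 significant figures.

γ = L₀/L = 2680/1650 = 1.62424
β = √(1 − 1/γ²) = 0.7880

β ≈ 0.7880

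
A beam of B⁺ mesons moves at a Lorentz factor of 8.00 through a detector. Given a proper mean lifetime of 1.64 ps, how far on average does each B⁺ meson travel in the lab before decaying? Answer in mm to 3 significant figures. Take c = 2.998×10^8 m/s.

d ≈ 3.90 mm

β = √(1 − 1/γ²) = √(1 − 1/8.00²) = 0.99216
Dilated lifetime: Δt = γτ₀ = 8.00 × 1.64 ps = 13.120 ps
d = vΔt = 0.99216c × 13.120 ps = 2.9745×10^8 m/s × 1.3120×10^-11 s = 3.90 mm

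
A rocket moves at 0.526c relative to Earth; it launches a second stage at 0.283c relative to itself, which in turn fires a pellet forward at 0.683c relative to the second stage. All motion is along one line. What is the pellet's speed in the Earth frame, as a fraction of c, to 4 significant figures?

Compose boost 2: (0.283 + 0.526)/(1 + 0.283×0.526) = 0.8090/1.14886 = 0.704178
Compose boost 3: (0.683 + 0.704178)/(1 + 0.683×0.704178) = 1.38718/1.48095 = 0.9367

u ≈ 0.9367c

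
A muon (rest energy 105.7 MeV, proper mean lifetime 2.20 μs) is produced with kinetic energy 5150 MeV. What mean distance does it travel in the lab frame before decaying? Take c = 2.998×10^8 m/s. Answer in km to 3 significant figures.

γ = 1 + K/(m₀c²) = 1 + 5150/105.7 = 49.723
β = √(1 − 1/γ²) = 0.99980
Dilated lifetime: γτ₀ = 49.723 × 2.20 μs = 109.39 μs
d = βc·γτ₀ = 0.99980 × (2.998×10^8 m/s) × 0.00010939 s = 32.8 km

d ≈ 32.8 km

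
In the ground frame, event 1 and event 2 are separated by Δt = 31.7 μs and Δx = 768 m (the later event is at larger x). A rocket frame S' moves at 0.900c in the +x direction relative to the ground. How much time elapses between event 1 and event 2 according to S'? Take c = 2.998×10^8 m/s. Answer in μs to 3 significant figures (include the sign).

γ = 1/√(1 − 0.900²) = 2.2942
Δt' = γ(Δt − vΔx/c²) = 2.2942 × (31.7 μs − 0.900×768 m / (2.998×10^8 m/s))
= 2.2942 × (29.394 μs) = 67.4 μs

Δt' ≈ 67.4 μs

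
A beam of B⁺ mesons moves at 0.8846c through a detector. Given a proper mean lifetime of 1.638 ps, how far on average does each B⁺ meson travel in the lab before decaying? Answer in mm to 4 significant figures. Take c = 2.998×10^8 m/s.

d ≈ 0.9315 mm

γ = 1/√(1 − 0.8846²) = 2.14431
Dilated lifetime: Δt = γτ₀ = 2.14431 × 1.638 ps = 3.51238 ps
d = vΔt = 0.8846c × 3.51238 ps = 2.65203×10^8 m/s × 3.51238×10^-12 s = 0.9315 mm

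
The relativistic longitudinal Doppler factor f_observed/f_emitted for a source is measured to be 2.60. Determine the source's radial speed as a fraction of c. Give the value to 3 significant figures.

β ≈ 0.742

f_obs/f_src = √((1+β)/(1−β)) = 2.60  ⇒  (1+β)/(1−β) = 6.7600
β = |1 − D²|/(1 + D²) = |1 − 6.7600|/(1 + 6.7600) = 0.742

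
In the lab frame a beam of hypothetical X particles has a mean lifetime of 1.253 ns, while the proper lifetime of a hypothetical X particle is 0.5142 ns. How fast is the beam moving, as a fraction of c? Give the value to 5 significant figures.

β ≈ 0.91192

γ = Δt/τ₀ = 1.253/0.5142 = 2.436795
β = √(1 − 1/γ²) = √(1 − 1/2.436795²) = 0.91192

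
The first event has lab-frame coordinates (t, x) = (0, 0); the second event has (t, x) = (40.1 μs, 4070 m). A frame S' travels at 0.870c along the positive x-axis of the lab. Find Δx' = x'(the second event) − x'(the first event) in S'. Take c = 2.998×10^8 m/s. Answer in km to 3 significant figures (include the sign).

Δx' ≈ -13.0 km

γ = 1/√(1 − 0.870²) = 2.0282
Δx' = γ(Δx − vΔt) = 2.0282 × (4070 m − 0.870×(2.998×10^8 m/s)×40.1×10^-6 s)
= 2.0282 × (-6389.1 m) = -13.0 km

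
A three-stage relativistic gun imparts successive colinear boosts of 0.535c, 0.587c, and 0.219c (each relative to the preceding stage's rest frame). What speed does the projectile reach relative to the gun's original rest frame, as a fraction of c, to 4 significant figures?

u ≈ 0.9038c

Compose boost 2: (0.587 + 0.535)/(1 + 0.587×0.535) = 1.122/1.31405 = 0.853852
Compose boost 3: (0.219 + 0.853852)/(1 + 0.219×0.853852) = 1.07285/1.18699 = 0.9038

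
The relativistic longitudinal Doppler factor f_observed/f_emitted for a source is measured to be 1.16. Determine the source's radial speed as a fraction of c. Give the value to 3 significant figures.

f_obs/f_src = √((1+β)/(1−β)) = 1.16  ⇒  (1+β)/(1−β) = 1.3456
β = |1 − D²|/(1 + D²) = |1 − 1.3456|/(1 + 1.3456) = 0.147

β ≈ 0.147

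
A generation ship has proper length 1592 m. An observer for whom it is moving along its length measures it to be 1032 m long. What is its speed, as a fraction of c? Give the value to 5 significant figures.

β ≈ 0.76144

γ = L₀/L = 1592/1032 = 1.542636
β = √(1 − 1/γ²) = 0.76144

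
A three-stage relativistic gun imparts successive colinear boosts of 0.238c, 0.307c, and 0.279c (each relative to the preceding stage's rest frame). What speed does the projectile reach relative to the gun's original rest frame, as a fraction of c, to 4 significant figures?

u ≈ 0.6892c

Compose boost 2: (0.307 + 0.238)/(1 + 0.307×0.238) = 0.5450/1.07307 = 0.507890
Compose boost 3: (0.279 + 0.507890)/(1 + 0.279×0.507890) = 0.786890/1.14170 = 0.6892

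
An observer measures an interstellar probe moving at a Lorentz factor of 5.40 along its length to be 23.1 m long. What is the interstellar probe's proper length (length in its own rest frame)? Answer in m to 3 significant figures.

L₀ ≈ 125 m

γ = 5.40 (given)
L₀ = γL = 5.40 × 23.1 = 125 m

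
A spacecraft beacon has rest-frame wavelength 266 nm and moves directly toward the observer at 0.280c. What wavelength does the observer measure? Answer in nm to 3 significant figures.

Relativistic Doppler: λ_obs = λ_src √((1−β)/(1+β))
= 266 × √(0.72000/1.2800) = 266 × 0.75000 = 199 nm

λ_obs ≈ 199 nm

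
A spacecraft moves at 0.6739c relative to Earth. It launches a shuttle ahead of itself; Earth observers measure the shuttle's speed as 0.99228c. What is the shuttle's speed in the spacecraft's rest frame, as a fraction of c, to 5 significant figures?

Inverse velocity addition: u' = (u − v)/(1 − uv/c²)
= (0.99228 − 0.6739)/(1 − 0.99228×0.6739) = 0.31838/0.3313025 = 0.96099

u' ≈ 0.96099c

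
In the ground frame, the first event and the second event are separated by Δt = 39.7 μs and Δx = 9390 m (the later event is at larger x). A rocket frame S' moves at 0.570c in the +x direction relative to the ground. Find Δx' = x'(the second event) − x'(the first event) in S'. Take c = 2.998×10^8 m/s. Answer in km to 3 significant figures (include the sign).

γ = 1/√(1 − 0.570²) = 1.2171
Δx' = γ(Δx − vΔt) = 1.2171 × (9390 m − 0.570×(2.998×10^8 m/s)×39.7×10^-6 s)
= 1.2171 × (2605.8 m) = 3.17 km

Δx' ≈ 3.17 km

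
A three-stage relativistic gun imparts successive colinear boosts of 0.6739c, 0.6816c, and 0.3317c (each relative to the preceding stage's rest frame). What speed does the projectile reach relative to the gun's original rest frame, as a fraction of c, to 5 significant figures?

u ≈ 0.96365c

Compose boost 2: (0.6816 + 0.6739)/(1 + 0.6816×0.6739) = 1.3555/1.459330 = 0.9288508
Compose boost 3: (0.3317 + 0.9288508)/(1 + 0.3317×0.9288508) = 1.260551/1.308100 = 0.96365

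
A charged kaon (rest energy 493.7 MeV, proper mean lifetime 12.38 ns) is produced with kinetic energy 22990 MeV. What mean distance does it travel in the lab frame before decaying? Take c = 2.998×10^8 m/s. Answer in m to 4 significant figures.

γ = 1 + K/(m₀c²) = 1 + 22990/493.7 = 47.5667
β = √(1 − 1/γ²) = 0.999779
Dilated lifetime: γτ₀ = 47.5667 × 12.38 ns = 588.876 ns
d = βc·γτ₀ = 0.999779 × (2.998×10^8 m/s) × 5.88876×10^-7 s = 176.5 m

d ≈ 176.5 m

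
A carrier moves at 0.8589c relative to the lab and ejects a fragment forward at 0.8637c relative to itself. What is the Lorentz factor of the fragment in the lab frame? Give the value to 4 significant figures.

γ ≈ 6.748

u_lab = (0.8637 + 0.8589)/(1 + 0.8637×0.8589) = 1.7226/1.741832 = 0.9889588
γ = 1/√(1 − 0.9889588²) = 6.748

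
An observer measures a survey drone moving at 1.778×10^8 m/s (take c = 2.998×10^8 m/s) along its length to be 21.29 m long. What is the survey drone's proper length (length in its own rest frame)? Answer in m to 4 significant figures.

β = v/c = 1.778×10^8 / 2.998×10^8 = 0.593062
γ = 1/√(1 − 0.593062²) = 1.24199
L₀ = γL = 1.24199 × 21.29 = 26.44 m

L₀ ≈ 26.44 m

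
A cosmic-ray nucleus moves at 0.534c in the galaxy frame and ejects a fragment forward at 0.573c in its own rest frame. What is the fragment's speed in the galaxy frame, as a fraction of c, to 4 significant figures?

u ≈ 0.8476c

Compose boost 2: (0.573 + 0.534)/(1 + 0.573×0.534) = 1.107/1.30598 = 0.8476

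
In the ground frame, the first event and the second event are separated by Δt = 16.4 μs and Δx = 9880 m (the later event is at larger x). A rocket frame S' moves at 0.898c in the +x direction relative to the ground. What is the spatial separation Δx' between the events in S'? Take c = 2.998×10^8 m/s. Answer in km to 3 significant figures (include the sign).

Δx' ≈ 12.4 km

γ = 1/√(1 − 0.898²) = 2.2728
Δx' = γ(Δx − vΔt) = 2.2728 × (9880 m − 0.898×(2.998×10^8 m/s)×16.4×10^-6 s)
= 2.2728 × (5464.8 m) = 12.4 km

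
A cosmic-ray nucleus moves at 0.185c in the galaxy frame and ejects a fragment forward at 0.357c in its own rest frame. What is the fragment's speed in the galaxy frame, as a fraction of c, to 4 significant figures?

u ≈ 0.5084c

Compose boost 2: (0.357 + 0.185)/(1 + 0.357×0.185) = 0.5420/1.06604 = 0.5084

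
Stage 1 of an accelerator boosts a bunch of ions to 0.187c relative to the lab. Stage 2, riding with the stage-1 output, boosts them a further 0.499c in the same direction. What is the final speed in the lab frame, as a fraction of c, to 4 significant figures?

u ≈ 0.6275c

Compose boost 2: (0.499 + 0.187)/(1 + 0.499×0.187) = 0.6860/1.09331 = 0.6275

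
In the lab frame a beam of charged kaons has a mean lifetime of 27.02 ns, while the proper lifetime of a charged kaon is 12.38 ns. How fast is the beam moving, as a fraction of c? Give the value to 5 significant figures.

β ≈ 0.88886

γ = Δt/τ₀ = 27.02/12.38 = 2.182553
β = √(1 − 1/γ²) = √(1 − 1/2.182553²) = 0.88886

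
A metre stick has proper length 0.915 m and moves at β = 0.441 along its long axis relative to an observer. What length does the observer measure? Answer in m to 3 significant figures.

L ≈ 0.821 m

γ = 1/√(1 − 0.441²) = 1.1142
Length contraction: L = L₀/γ = 0.915/1.1142 = 0.821 m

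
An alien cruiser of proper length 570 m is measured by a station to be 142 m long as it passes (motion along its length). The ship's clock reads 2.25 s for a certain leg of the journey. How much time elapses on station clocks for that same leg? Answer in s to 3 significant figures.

Length contraction ⇒ γ = L₀/L = 570/142 = 4.0141
Time dilation: Δt = γτ₀ = 4.0141 × 2.25 s = 9.03 s

Δt ≈ 9.03 s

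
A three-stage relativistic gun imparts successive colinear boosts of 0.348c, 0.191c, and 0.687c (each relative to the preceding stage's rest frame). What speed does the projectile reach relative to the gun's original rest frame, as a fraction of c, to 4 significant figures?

Compose boost 2: (0.191 + 0.348)/(1 + 0.191×0.348) = 0.5390/1.06647 = 0.505407
Compose boost 3: (0.687 + 0.505407)/(1 + 0.687×0.505407) = 1.19241/1.34721 = 0.8851

u ≈ 0.8851c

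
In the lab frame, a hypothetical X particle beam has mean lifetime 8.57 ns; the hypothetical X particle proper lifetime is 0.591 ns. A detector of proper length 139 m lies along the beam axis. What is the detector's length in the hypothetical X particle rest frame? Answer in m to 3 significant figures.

Time dilation ⇒ γ = Δt/τ₀ = 8.57/0.591 = 14.501
Length contraction: L = L₀/γ = 139/14.501 = 9.59 m

L ≈ 9.59 m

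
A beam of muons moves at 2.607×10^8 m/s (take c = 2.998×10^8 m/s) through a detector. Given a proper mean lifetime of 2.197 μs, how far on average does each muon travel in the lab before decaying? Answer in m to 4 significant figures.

β = v/c = 2.607×10^8 / 2.998×10^8 = 0.869580
γ = 1/√(1 − 0.869580²) = 2.02514
Dilated lifetime: Δt = γτ₀ = 2.02514 × 2.197 μs = 4.44924 μs
d = vΔt = 0.869580c × 4.44924 μs = 2.60700×10^8 m/s × 4.44924×10^-6 s = 1160 m

d ≈ 1160 m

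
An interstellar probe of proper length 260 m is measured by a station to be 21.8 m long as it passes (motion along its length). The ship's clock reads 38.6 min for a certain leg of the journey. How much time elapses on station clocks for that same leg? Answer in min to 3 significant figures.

Δt ≈ 460 min

Length contraction ⇒ γ = L₀/L = 260/21.8 = 11.927
Time dilation: Δt = γτ₀ = 11.927 × 38.6 min = 460 min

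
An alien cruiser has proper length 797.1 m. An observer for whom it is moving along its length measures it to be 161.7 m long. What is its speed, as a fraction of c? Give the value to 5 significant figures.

β ≈ 0.97921

γ = L₀/L = 797.1/161.7 = 4.929499
β = √(1 − 1/γ²) = 0.97921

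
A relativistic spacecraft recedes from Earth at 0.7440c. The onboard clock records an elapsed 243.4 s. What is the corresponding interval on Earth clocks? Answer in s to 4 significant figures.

Δt ≈ 364.3 s

γ = 1/√(1 − 0.7440²) = 1.49660
Time dilation: Δt = γτ₀ = 1.49660 × 243.4 s = 364.3 s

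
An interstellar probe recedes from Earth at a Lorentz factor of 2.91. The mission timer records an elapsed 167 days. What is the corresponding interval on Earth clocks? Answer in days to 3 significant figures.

γ = 2.91 (given)
Time dilation: Δt = γτ₀ = 2.91 × 167 days = 486 days

Δt ≈ 486 days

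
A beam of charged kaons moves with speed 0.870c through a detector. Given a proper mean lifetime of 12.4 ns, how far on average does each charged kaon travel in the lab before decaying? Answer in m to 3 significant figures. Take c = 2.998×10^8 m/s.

γ = 1/√(1 − 0.870²) = 2.0282
Dilated lifetime: Δt = γτ₀ = 2.0282 × 12.4 ns = 25.149 ns
d = vΔt = 0.870c × 25.149 ns = 2.6083×10^8 m/s × 2.5149×10^-8 s = 6.56 m

d ≈ 6.56 m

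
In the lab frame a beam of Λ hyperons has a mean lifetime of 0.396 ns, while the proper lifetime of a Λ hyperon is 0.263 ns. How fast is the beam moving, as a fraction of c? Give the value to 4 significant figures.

β ≈ 0.7476

γ = Δt/τ₀ = 0.396/0.263 = 1.50570
β = √(1 − 1/γ²) = √(1 − 1/1.50570²) = 0.7476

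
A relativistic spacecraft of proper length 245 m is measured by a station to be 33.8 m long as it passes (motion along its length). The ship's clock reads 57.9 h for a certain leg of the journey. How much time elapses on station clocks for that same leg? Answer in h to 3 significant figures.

Δt ≈ 420 h

Length contraction ⇒ γ = L₀/L = 245/33.8 = 7.2485
Time dilation: Δt = γτ₀ = 7.2485 × 57.9 h = 420 h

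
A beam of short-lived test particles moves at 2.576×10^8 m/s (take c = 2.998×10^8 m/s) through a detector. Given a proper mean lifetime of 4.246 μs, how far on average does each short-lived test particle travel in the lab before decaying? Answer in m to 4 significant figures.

d ≈ 2138 m

β = v/c = 2.576×10^8 / 2.998×10^8 = 0.859239
γ = 1/√(1 − 0.859239²) = 1.95475
Dilated lifetime: Δt = γτ₀ = 1.95475 × 4.246 μs = 8.29988 μs
d = vΔt = 0.859239c × 8.29988 μs = 2.57600×10^8 m/s × 8.29988×10^-6 s = 2138 m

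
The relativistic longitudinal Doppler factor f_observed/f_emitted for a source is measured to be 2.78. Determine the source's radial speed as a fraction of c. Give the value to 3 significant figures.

f_obs/f_src = √((1+β)/(1−β)) = 2.78  ⇒  (1+β)/(1−β) = 7.7284
β = |1 − D²|/(1 + D²) = |1 − 7.7284|/(1 + 7.7284) = 0.771

β ≈ 0.771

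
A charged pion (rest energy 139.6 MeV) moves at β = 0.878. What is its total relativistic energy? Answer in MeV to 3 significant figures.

γ = 1/√(1 − 0.878²) = 2.0892
E = γm₀c² = 2.0892 × 139.6 MeV = 292 MeV

E ≈ 292 MeV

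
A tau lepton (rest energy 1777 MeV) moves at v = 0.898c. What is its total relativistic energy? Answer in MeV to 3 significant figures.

E ≈ 4040 MeV

γ = 1/√(1 − 0.898²) = 2.2728
E = γm₀c² = 2.2728 × 1777 MeV = 4040 MeV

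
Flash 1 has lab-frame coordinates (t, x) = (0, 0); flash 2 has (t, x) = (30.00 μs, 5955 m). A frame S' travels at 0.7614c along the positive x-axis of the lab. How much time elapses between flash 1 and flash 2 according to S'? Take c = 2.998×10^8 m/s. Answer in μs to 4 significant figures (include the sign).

Δt' ≈ 22.95 μs

γ = 1/√(1 − 0.7614²) = 1.54254
Δt' = γ(Δt − vΔx/c²) = 1.54254 × (30.00 μs − 0.7614×5955 m / (2.998×10^8 m/s))
= 1.54254 × (14.8761 μs) = 22.95 μs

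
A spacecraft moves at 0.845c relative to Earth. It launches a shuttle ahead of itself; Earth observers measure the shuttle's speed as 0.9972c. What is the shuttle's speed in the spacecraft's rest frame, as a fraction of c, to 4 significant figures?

Inverse velocity addition: u' = (u − v)/(1 − uv/c²)
= (0.9972 − 0.845)/(1 − 0.9972×0.845) = 0.1522/0.157366 = 0.9672

u' ≈ 0.9672c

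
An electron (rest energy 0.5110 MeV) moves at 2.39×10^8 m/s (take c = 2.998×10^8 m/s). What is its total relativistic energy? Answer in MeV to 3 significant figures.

β = v/c = 2.39×10^8 / 2.998×10^8 = 0.79720
γ = 1/√(1 − 0.79720²) = 1.6564
E = γm₀c² = 1.6564 × 0.5110 MeV = 0.846 MeV

E ≈ 0.846 MeV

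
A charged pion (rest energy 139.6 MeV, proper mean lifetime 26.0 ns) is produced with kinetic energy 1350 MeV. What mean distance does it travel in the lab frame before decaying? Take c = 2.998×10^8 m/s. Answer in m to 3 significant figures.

d ≈ 82.8 m

γ = 1 + K/(m₀c²) = 1 + 1350/139.6 = 10.670
β = √(1 − 1/γ²) = 0.99560
Dilated lifetime: γτ₀ = 10.670 × 26.0 ns = 277.43 ns
d = βc·γτ₀ = 0.99560 × (2.998×10^8 m/s) × 2.7743×10^-7 s = 82.8 m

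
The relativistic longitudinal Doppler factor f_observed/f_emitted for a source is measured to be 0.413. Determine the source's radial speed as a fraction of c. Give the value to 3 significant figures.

f_obs/f_src = √((1−β)/(1+β)) = 0.413  ⇒  (1−β)/(1+β) = 0.17057
β = |1 − D²|/(1 + D²) = |1 − 0.17057|/(1 + 0.17057) = 0.709

β ≈ 0.709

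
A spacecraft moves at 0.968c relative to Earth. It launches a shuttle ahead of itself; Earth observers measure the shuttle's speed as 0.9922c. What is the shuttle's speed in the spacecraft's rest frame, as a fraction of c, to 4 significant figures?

u' ≈ 0.6119c

Inverse velocity addition: u' = (u − v)/(1 − uv/c²)
= (0.9922 − 0.968)/(1 − 0.9922×0.968) = 0.02420/0.0395504 = 0.6119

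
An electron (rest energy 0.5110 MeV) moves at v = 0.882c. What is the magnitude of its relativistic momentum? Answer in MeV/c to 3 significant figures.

p ≈ 0.956 MeV/c

γ = 1/√(1 − 0.882²) = 2.1220
p = γβm₀c = 2.1220 × 0.882 × 0.5110 MeV/c = 0.956 MeV/c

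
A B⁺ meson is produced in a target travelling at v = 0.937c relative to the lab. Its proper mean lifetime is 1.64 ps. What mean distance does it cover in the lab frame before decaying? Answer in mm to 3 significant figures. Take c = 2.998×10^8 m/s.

d ≈ 1.32 mm

γ = 1/√(1 − 0.937²) = 2.8626
Dilated lifetime: Δt = γτ₀ = 2.8626 × 1.64 ps = 4.6947 ps
d = vΔt = 0.937c × 4.6947 ps = 2.8091×10^8 m/s × 4.6947×10^-12 s = 1.32 mm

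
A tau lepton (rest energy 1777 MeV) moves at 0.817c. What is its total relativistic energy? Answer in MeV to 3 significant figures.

E ≈ 3080 MeV

γ = 1/√(1 − 0.817²) = 1.7342
E = γm₀c² = 1.7342 × 1777 MeV = 3080 MeV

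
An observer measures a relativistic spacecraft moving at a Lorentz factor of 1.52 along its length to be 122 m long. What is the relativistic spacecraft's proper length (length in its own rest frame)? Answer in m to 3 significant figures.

L₀ ≈ 185 m

γ = 1.52 (given)
L₀ = γL = 1.52 × 122 = 185 m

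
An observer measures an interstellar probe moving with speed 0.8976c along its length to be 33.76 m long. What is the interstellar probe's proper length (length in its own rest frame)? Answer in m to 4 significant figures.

L₀ ≈ 76.59 m

γ = 1/√(1 − 0.8976²) = 2.26855
L₀ = γL = 2.26855 × 33.76 = 76.59 m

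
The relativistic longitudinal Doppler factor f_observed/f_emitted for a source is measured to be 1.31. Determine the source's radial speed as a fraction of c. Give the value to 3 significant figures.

β ≈ 0.264

f_obs/f_src = √((1+β)/(1−β)) = 1.31  ⇒  (1+β)/(1−β) = 1.7161
β = |1 − D²|/(1 + D²) = |1 − 1.7161|/(1 + 1.7161) = 0.264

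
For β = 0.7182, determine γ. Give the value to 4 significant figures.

γ ≈ 1.437

γ = 1/√(1 − β²) = 1/√(1 − 0.7182²) = 1/√(0.484189) = 1.437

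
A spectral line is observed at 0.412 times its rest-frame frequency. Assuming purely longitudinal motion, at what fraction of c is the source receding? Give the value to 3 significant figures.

f_obs/f_src = √((1−β)/(1+β)) = 0.412  ⇒  (1−β)/(1+β) = 0.16974
β = |1 − D²|/(1 + D²) = |1 − 0.16974|/(1 + 0.16974) = 0.710

β ≈ 0.710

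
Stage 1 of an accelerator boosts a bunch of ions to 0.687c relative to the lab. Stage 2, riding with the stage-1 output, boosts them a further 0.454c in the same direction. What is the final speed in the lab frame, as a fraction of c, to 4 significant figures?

u ≈ 0.8697c

Compose boost 2: (0.454 + 0.687)/(1 + 0.454×0.687) = 1.141/1.31190 = 0.8697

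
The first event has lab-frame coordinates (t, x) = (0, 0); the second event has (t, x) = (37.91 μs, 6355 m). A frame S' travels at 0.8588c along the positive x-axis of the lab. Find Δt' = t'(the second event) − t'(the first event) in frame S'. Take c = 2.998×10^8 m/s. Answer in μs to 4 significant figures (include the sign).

Δt' ≈ 38.46 μs

γ = 1/√(1 − 0.8588²) = 1.95194
Δt' = γ(Δt − vΔx/c²) = 1.95194 × (37.91 μs − 0.8588×6355 m / (2.998×10^8 m/s))
= 1.95194 × (19.7056 μs) = 38.46 μs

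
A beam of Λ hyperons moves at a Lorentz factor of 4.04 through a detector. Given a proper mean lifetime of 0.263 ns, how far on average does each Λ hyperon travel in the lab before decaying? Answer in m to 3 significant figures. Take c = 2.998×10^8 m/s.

d ≈ 0.309 m

β = √(1 − 1/γ²) = √(1 − 1/4.04²) = 0.96888
Dilated lifetime: Δt = γτ₀ = 4.04 × 0.263 ns = 1.0625 ns
d = vΔt = 0.96888c × 1.0625 ns = 2.9047×10^8 m/s × 1.0625×10^-9 s = 0.309 m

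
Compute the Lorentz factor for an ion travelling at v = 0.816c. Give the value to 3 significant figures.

γ ≈ 1.73

γ = 1/√(1 − β²) = 1/√(1 − 0.816²) = 1/√(0.33414) = 1.73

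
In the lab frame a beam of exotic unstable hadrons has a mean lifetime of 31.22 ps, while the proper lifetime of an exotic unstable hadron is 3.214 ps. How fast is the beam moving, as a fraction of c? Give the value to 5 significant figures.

γ = Δt/τ₀ = 31.22/3.214 = 9.713752
β = √(1 − 1/γ²) = √(1 − 1/9.713752²) = 0.99469

β ≈ 0.99469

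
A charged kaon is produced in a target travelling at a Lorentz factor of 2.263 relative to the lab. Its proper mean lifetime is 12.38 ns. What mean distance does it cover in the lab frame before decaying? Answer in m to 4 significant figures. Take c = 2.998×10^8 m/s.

d ≈ 7.535 m

β = √(1 − 1/γ²) = √(1 − 1/2.263²) = 0.897069
Dilated lifetime: Δt = γτ₀ = 2.263 × 12.38 ns = 28.0159 ns
d = vΔt = 0.897069c × 28.0159 ns = 2.68941×10^8 m/s × 2.80159×10^-8 s = 7.535 m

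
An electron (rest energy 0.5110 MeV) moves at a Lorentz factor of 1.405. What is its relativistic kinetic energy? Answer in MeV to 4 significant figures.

K ≈ 0.2070 MeV

γ = 1.405 (given)
K = (γ − 1)m₀c² = (1.405 − 1) × 0.5110 MeV = 0.405000 × 0.5110 MeV = 0.2070 MeV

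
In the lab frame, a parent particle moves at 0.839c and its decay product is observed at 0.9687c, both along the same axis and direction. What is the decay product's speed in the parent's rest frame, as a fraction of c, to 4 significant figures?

u' ≈ 0.6926c

Inverse velocity addition: u' = (u − v)/(1 − uv/c²)
= (0.9687 − 0.839)/(1 − 0.9687×0.839) = 0.1297/0.187261 = 0.6926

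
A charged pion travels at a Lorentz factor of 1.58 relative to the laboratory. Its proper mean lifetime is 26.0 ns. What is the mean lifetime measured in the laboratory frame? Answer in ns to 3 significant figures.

Δt ≈ 41.1 ns

γ = 1.58 (given)
Time dilation: Δt = γτ₀ = 1.58 × 26.0 ns = 41.1 ns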